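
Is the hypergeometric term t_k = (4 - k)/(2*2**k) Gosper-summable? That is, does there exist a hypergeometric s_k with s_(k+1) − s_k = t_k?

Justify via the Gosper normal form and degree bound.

r(k) = (k - 3)/(2*(k - 4)) after simplifying.
Factor: A=1/2; B=1; C=k - 4.
Need (1/2)·f(k+1) − (1)·f(k) = k - 4.
Bound: deg f ≤ 1.
Solving with deg f ≤ 1: f(k) = -2*(k - 3).
Certificate R = B(k−1)f/C = -2*(k - 3)/(k - 4) gives s_k = (k - 3)/2**k.
Check: Δs_k = (4 - k)/(2*2**k). ✓

Yes. s_k = (k - 3)/2**k.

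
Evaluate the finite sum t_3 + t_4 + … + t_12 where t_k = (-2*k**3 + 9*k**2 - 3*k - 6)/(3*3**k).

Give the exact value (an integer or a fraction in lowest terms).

Σ = -12934/177147

t_(k+1)/t_k = (2*k**3 - 3*k**2 - 9*k + 2)/(3*(2*k**3 - 9*k**2 + 3*k + 6)).
Gosper form: A/B · C(k+1)/C(k) with A=1/3, B=1, C=k**3 - 9*k**2/2 + 3*k/2 + 3.
Set up (1/3)·f(k+1) − (1)·f(k) − (k**3 - 9*k**2/2 + 3*k/2 + 3) = 0.
Bound: deg f ≤ 3.
A polynomial solution: f(k) = -3*(k - 1)*(k**2 - 2*k - 2)/2.
Get s_k = R·t_k = (k**3 - 3*k**2 + 2)/3**k with R(k) = B(k−1)f(k)/C(k) = -3*(k - 1)*(k**2 - 2*k - 2)/(2*k**3 - 9*k**2 + 3*k + 6).
Check: Δs_k = (-2*k**3 + 9*k**2 - 3*k - 6)/(3*3**k). ✓
Telescoping: Σ = s_(13) − s_(3) = 188/177147 − (2/27) = -12934/177147.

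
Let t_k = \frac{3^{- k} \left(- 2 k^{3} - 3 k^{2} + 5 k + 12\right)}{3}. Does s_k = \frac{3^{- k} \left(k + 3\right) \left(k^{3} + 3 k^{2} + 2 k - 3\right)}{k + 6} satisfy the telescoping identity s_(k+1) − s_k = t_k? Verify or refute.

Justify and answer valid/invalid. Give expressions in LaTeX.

s_(k+1) = (k**4 + 10*k**3 + 35*k**2 + 47*k + 12)/(3*3**k*(k + 7))
s_(k+1) − s_k = (-2*k**5 - 23*k**4 - 64*k**3 + 17*k**2 + 258*k + 261)/(3*3**k*(k**2 + 13*k + 42))
(s_(k+1) − s_k) − t_k = (2*k**4 + 18*k**3 + 22*k**2 - 36*k - 81)/(3**k*(k**2 + 13*k + 42))

Invalid: residual \frac{3^{- k} \left(2 k^{4} + 18 k^{3} + 22 k^{2} - 36 k - 81\right)}{k^{2} + 13 k + 42} ≠ 0.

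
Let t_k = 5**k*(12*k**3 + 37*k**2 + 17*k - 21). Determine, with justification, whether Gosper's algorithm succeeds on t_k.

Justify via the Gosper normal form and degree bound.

Compute t_(k+1)/t_k: get 5*(12*k**3 + 73*k**2 + 127*k + 45)/(12*k**3 + 37*k**2 + 17*k - 21).
Factor: A=5; B=1; C=k**3 + 37*k**2/12 + 17*k/12 - 7/4.
Key eq: (5)·f(k+1) = (1)·f(k) + (k**3 + 37*k**2/12 + 17*k/12 - 7/4).
Degrees (0,0,3) ⇒ d ≤ 3.
A polynomial solution: f(k) = (3*k**3 - 2*k**2 - 2*k - 4)/12.
Then R = B(k−1)f/C = (3*k**3 - 2*k**2 - 2*k - 4)/(12*k**3 + 37*k**2 + 17*k - 21), so s_k = R(k)·t_k = 5**k*(3*k**3 - 2*k**2 - 2*k - 4).
s_(k+1) − s_k = 5**k*(12*k**3 + 37*k**2 + 17*k - 21) = t_k.

Yes. s_k = 5**k*(3*k**3 - 2*k**2 - 2*k - 4).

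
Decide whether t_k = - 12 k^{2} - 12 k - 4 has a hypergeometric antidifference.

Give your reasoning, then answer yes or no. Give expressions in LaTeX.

Yes. s_k = - 4 k^{3}.

Ratio r(k) = (3*k**2 + 9*k + 7)/(3*k**2 + 3*k + 1).
So A=1 and B=1, with C=k**2 + k + 1/3.
f must satisfy (1)·f(k+1) − (1)·f(k) = k**2 + k + 1/3.
Bound: deg f ≤ 3.
Coefficient equations give f(k) = k**3/3.
R(k) = B(k−1)·f(k)/C(k) = k**3/(3*k**2 + 3*k + 1); s_k = R·t_k = -4*k**3.
Verify: 4*k**3 - 4*(k + 1)**3 matches t_k.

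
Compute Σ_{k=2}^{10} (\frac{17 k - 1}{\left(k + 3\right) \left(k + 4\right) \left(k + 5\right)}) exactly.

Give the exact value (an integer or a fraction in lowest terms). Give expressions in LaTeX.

Σ = 67/70

The ratio is (k + 3)*(17*k + 16)/((k + 6)*(17*k - 1)).
Normal form (A,B,C) = (k + 3, k + 6, k - 1/17).
Key eq: (k + 3)·f(k+1) = (k + 5)·f(k) + (k - 1/17).
d = 2 from the (1,1,1) case.
Coefficient equations give f(k) = k*(25*k - 29)/204.
R(k) = B(k−1)·f(k)/C(k) = k*(k + 5)*(25*k - 29)/(12*(17*k - 1)); s_k = R·t_k = k*(25*k - 29)/(12*(k + 3)*(k + 4)).
s_(k+1) − s_k = (17*k - 1)/(k**3 + 12*k**2 + 47*k + 60) = t_k.
Evaluate s at k=11 and k=2: 451/420 and 7/60; difference 67/70.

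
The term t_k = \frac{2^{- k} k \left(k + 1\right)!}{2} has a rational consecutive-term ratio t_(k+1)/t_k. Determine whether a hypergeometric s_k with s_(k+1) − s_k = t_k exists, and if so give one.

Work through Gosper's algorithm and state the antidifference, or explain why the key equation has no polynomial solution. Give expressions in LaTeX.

The ratio is (k + 1)*(k + 2)/(2*k).
Normal form (A,B,C) = (k/2 + 1, 1, k).
f must satisfy (k/2 + 1)·f(k+1) − (1)·f(k) = k.
Bound: deg f ≤ 0.
Coefficient equations give f(k) = 2.
Then R = B(k−1)f/C = 2/k, so s_k = R(k)·t_k = factorial(k + 1)/2**k.
Check: Δs_k = k*factorial(k + 1)/(2*2**k). ✓

s_k = 2^{- k} \left(k + 1\right)!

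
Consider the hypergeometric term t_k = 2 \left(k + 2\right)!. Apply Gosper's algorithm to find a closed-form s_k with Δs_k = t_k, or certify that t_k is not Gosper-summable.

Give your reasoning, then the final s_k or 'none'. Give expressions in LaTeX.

The ratio is k + 3.
Gosper form: A/B · C(k+1)/C(k) with A=k + 3, B=1, C=1.
Key eq: (k + 3)·f(k+1) = (1)·f(k) + (1).
From deg A=1, deg B=0, deg C=0: d=-1.
d = -1 < 0 ⇒ no nonzero polynomial f; not summable.

not Gosper-summable; s_k does not exist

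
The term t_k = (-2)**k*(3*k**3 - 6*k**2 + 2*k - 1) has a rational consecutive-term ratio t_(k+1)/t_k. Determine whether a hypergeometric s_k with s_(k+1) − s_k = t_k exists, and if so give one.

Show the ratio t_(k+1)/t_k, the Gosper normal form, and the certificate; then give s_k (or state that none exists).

t_(k+1)/t_k = 2*(-3*k**3 - 3*k**2 + k + 2)/(3*k**3 - 6*k**2 + 2*k - 1).
Take A(k)=-2, B(k)=1, C(k)=k**3 - 2*k**2 + 2*k/3 - 1/3.
Solve (-2)·f(k+1) − (1)·f(k) = k**3 - 2*k**2 + 2*k/3 - 1/3.
deg f ≤ 3 (via 0,0,3).
Coefficient equations give f(k) = -(k - 1)*(k**2 - 3*k + 1)/3.
Certificate R = B(k−1)f/C = -(k - 1)*(k**2 - 3*k + 1)/(3*k**3 - 6*k**2 + 2*k - 1) gives s_k = (-2)**k*(-k**3 + 4*k**2 - 4*k + 1).
s_(k+1) − s_k = (-2)**k*(3*k**3 - 6*k**2 + 2*k - 1) = t_k.

s_k = (-2)**k*(-k**3 + 4*k**2 - 4*k + 1)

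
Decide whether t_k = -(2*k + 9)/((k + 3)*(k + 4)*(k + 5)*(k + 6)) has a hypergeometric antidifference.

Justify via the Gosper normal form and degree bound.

t_(k+1)/t_k = (k + 3)*(2*k + 11)/((k + 7)*(2*k + 9)).
Take A(k)=k + 3, B(k)=k + 7, C(k)=k + 9/2.
f must satisfy (k + 3)·f(k+1) − (k + 6)·f(k) = k + 9/2.
d = 3 from the (1,1,1) case.
A polynomial solution: f(k) = k*(k + 4)*(k + 8)/30.
Get s_k = R·t_k = k*(-k - 8)/(15*(k**2 + 8*k + 15)) with R(k) = B(k−1)f(k)/C(k) = k*(k + 4)*(k + 6)*(k + 8)/(15*(2*k + 9)).
s_(k+1) − s_k = (-2*k - 9)/(k**4 + 18*k**3 + 119*k**2 + 342*k + 360) = t_k.

Yes. s_k = k*(-k - 8)/(15*(k**2 + 8*k + 15)).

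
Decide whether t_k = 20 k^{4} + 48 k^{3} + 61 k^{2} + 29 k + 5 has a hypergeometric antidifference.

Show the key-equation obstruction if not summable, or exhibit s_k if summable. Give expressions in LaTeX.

Yes. s_k = k^{2} \left(4 k^{3} + 2 k^{2} + 3 k - 4\right).

r(k) = (20*k**4 + 128*k**3 + 325*k**2 + 375*k + 163)/(20*k**4 + 48*k**3 + 61*k**2 + 29*k + 5) after simplifying.
Normal form (A,B,C) = (1, 1, k**4 + 12*k**3/5 + 61*k**2/20 + 29*k/20 + 1/4).
Key eq: (1)·f(k+1) = (1)·f(k) + (k**4 + 12*k**3/5 + 61*k**2/20 + 29*k/20 + 1/4).
From deg A=0, deg B=0, deg C=4: d=5.
Solving with deg f ≤ 5: f(k) = k**2*(4*k**3 + 2*k**2 + 3*k - 4)/20.
Certificate R = B(k−1)f/C = k**2*(4*k**3 + 2*k**2 + 3*k - 4)/(20*k**4 + 48*k**3 + 61*k**2 + 29*k + 5) gives s_k = k**2*(4*k**3 + 2*k**2 + 3*k - 4).
Check: Δs_k = 20*k**4 + 48*k**3 + 61*k**2 + 29*k + 5. ✓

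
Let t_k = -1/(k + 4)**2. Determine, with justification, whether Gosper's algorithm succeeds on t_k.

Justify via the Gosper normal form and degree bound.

Compute t_(k+1)/t_k: get (k + 4)**2/(k + 5)**2.
Take A(k)=k**2 + 8*k + 16, B(k)=k**2 + 10*k + 25, C(k)=1.
f must satisfy (k**2 + 8*k + 16)·f(k+1) − (k**2 + 8*k + 16)·f(k) = 1.
Degrees (2,2,0) ⇒ d ≤ 0.
Write f(k) = c0. Then LHS − RHS = -1, requiring -1 = 0: contradictory. No certificate.

No — the linear system for f has no solution.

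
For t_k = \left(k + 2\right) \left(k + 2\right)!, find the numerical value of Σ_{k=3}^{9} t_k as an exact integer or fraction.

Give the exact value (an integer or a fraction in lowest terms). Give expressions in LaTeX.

Σ = 479001480

Compute t_(k+1)/t_k: get (k + 3)**2/(k + 2).
Normal form (A,B,C) = (k + 3, 1, k + 2).
Key eq: (k + 3)·f(k+1) = (1)·f(k) + (k + 2).
From deg A=1, deg B=0, deg C=1: d=0.
A polynomial solution: f(k) = 1.
R(k) = B(k−1)·f(k)/C(k) = 1/(k + 2); s_k = R·t_k = factorial(k + 2).
Verify: (k + 2)*factorial(k + 2) matches t_k.
Σ_(k=3)^(9) t_k = s_(10) − s_(3) = 479001600 − (120) = 479001480.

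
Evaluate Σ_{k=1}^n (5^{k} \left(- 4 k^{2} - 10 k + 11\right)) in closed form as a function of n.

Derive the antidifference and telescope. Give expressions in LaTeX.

S(n) = - 5 \cdot 5^{n} n^{2} - 10 \cdot 5^{n} n + 15 \cdot 5^{n} - 15

The ratio is 5*(4*k**2 + 18*k + 3)/(4*k**2 + 10*k - 11).
Normal form (A,B,C) = (5, 1, k**2 + 5*k/2 - 11/4).
Set up (5)·f(k+1) − (1)·f(k) − (k**2 + 5*k/2 - 11/4) = 0.
d = 2 from the (0,0,2) case.
Coefficient equations give f(k) = (k - 2)*(k + 2)/4.
Then R = B(k−1)f/C = (k - 2)*(k + 2)/(4*k**2 + 10*k - 11), so s_k = R(k)·t_k = 5**k*(4 - k**2).
s_(k+1) − s_k = 5**k*(-4*k**2 - 10*k + 11) = t_k.
Σ_(k=1)^n t_k = s_(n+1) − s_(1) = (5**(n + 1)*(-n**2 - 2*n + 3)) − (15), i.e. -5*5**n*n**2 - 10*5**n*n + 15*5**n - 15.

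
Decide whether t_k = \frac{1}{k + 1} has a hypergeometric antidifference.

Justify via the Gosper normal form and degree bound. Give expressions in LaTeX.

No — key equation has no polynomial f.

The ratio is (k + 1)/(k + 2).
Factor: A=k + 1; B=k + 2; C=1.
Key eq: (k + 1)·f(k+1) = (k + 1)·f(k) + (1).
deg f ≤ 0 (via 1,1,0).
f = c0 ⇒ A·f(k+1) − B(k−1)·f(k) − C = -1. The system {-1 = 0} is inconsistent; no antidifference.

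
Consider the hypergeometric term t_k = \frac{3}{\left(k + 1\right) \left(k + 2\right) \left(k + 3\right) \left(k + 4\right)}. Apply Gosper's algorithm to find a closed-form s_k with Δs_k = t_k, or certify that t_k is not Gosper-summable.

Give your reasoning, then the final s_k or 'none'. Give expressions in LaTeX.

The ratio is (k + 1)/(k + 5).
Normal form (A,B,C) = (k + 1, k + 5, 1).
Key eq: (k + 1)·f(k+1) = (k + 4)·f(k) + (1).
Bound: deg f ≤ 3.
Coefficient equations give f(k) = k*(k**2 + 6*k + 11)/18.
Then R = B(k−1)f/C = k*(k + 4)*(k**2 + 6*k + 11)/18, so s_k = R(k)·t_k = k*(k**2 + 6*k + 11)/(6*(k + 1)*(k + 2)*(k + 3)).
s_(k+1) − s_k = 3/(k**4 + 10*k**3 + 35*k**2 + 50*k + 24) = t_k.

s_k = \frac{k \left(k^{2} + 6 k + 11\right)}{6 \left(k + 1\right) \left(k + 2\right) \left(k + 3\right)}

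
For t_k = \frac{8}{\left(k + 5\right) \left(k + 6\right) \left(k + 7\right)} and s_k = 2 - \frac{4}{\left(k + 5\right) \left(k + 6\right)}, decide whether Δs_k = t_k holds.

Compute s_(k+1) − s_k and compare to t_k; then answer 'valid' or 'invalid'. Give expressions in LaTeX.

Valid — Δs_k = t_k.

s_(k+1) = 2 - 4/((k + 6)*(k + 7))
s_(k+1) − s_k = 8/(k**3 + 18*k**2 + 107*k + 210)
(s_(k+1) − s_k) − t_k = 0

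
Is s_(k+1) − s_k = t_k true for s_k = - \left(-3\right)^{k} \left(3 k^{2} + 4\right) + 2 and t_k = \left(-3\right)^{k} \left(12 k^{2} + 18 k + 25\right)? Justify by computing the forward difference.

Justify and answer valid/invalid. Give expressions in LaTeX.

Valid: the claim telescopes to t_k.

s_(k+1) = 3*(-3)**k*(3*(k + 1)**2 + 4) + 2
s_(k+1) − s_k = (-3)**k*(12*k**2 + 18*k + 25)
(s_(k+1) − s_k) − t_k = 0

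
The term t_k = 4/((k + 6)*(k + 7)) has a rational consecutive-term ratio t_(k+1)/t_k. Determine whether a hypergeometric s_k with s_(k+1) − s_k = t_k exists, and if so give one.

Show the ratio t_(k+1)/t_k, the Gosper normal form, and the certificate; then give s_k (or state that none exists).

s_k = 2*k/(3*(k + 6))

Step 1: r(k) = (k + 6)/(k + 8).
So A=k + 6 and B=k + 8, with C=1.
Solve (k + 6)·f(k+1) − (k + 7)·f(k) = 1.
Degrees (1,1,0) ⇒ d ≤ 1.
Solving with deg f ≤ 1: f(k) = k/6.
Get s_k = R·t_k = 2*k/(3*(k + 6)) with R(k) = B(k−1)f(k)/C(k) = k*(k + 7)/6.
s_(k+1) − s_k = 4/(k**2 + 13*k + 42) = t_k.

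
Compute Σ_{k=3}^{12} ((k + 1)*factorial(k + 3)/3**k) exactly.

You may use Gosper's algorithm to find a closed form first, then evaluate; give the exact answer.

r(k) = (k + 2)*(k + 4)/(3*(k + 1)) after simplifying.
Factor: A=k/3 + 4/3; B=1; C=k + 1.
f must satisfy (k/3 + 4/3)·f(k+1) − (1)·f(k) = k + 1.
Degrees (1,0,1) ⇒ d ≤ 0.
Solve for f: f(k) = 3 (degree 0 ≤ 0).
Get s_k = R·t_k = 3**(1 - k)*factorial(k + 3) with R(k) = B(k−1)f(k)/C(k) = 3/(k + 1).
Δs = (k + 1)*factorial(k + 3)/3**k, as required.
Sum = s_(13) − s_(3); s_(13) = 28700672000/729, s_(3) = 80 ⇒ 28700613680/729.

Σ = 28700613680/729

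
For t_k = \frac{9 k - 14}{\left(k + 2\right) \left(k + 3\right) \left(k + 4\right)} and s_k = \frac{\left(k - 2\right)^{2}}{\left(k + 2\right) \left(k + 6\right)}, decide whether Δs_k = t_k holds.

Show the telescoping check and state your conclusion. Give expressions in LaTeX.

s_(k+1) = (k - 1)**2/((k + 3)*(k + 7))
s_(k+1) − s_k = 4*(3*k**2 + 7*k - 18)/(k**4 + 18*k**3 + 113*k**2 + 288*k + 252)
(s_(k+1) − s_k) − t_k = 3*(k**3 - 9*k**2 - 52*k + 100)/(k**5 + 22*k**4 + 185*k**3 + 740*k**2 + 1404*k + 1008)

Invalid: residual \frac{3 \left(k^{3} - 9 k^{2} - 52 k + 100\right)}{k^{5} + 22 k^{4} + 185 k^{3} + 740 k^{2} + 1404 k + 1008} ≠ 0.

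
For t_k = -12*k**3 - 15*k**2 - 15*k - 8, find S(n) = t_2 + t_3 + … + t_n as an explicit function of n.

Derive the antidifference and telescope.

S(n) = -3*n**4 - 11*n**3 - 18*n**2 - 18*n + 50

r(k) = (12*k**3 + 51*k**2 + 81*k + 50)/(12*k**3 + 15*k**2 + 15*k + 8) after simplifying.
So A=1 and B=1, with C=k**3 + 5*k**2/4 + 5*k/4 + 2/3.
Set up (1)·f(k+1) − (1)·f(k) − (k**3 + 5*k**2/4 + 5*k/4 + 2/3) = 0.
deg f ≤ 4 (via 0,0,3).
Match coefficients ⇒ f(k) = k*(3*k**3 - k**2 + 3*k + 3)/12.
So s_k = (B(k−1)f/C)·t_k = (k*(3*k**3 - k**2 + 3*k + 3)/(12*k**3 + 15*k**2 + 15*k + 8))·t_k = k*(-3*k**3 + k**2 - 3*k - 3).
Verify: -12*k**3 - 15*k**2 - 15*k - 8 matches t_k.
Telescope: S(n) = s_(n+1) − s_(2) = -3*n**4 - 11*n**3 - 18*n**2 - 18*n - 8 − (-58) = -3*n**4 - 11*n**3 - 18*n**2 - 18*n + 50.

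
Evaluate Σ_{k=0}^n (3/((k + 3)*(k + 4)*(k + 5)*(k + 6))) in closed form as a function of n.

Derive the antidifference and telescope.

S(n) = (n**3 + 15*n**2 + 74*n + 60)/(60*(n**3 + 15*n**2 + 74*n + 120))

t_(k+1)/t_k = (k + 3)/(k + 7).
So A=k + 3 and B=k + 7, with C=1.
Solve (k + 3)·f(k+1) − (k + 6)·f(k) = 1.
Bound: deg f ≤ 3.
Solve for f: f(k) = k*(k**2 + 12*k + 47)/180 (degree 3 ≤ 3).
R(k) = B(k−1)·f(k)/C(k) = k*(k + 6)*(k**2 + 12*k + 47)/180; s_k = R·t_k = k*(k**2 + 12*k + 47)/(60*(k + 3)*(k + 4)*(k + 5)).
Verify: 3/(k**4 + 18*k**3 + 119*k**2 + 342*k + 360) matches t_k.
s_(n+1) = (n**3 + 15*n**2 + 74*n + 60)/(60*(n**3 + 15*n**2 + 74*n + 120)) and s_(0) = 0, so S(n) = (n**3 + 15*n**2 + 74*n + 60)/(60*(n**3 + 15*n**2 + 74*n + 120)).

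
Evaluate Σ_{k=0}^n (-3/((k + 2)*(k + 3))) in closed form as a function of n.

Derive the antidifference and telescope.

The ratio is (k + 2)/(k + 4).
Normal form (A,B,C) = (k + 2, k + 4, 1).
f must satisfy (k + 2)·f(k+1) − (k + 3)·f(k) = 1.
d = 1 from the (1,1,0) case.
Coefficient equations give f(k) = k/2.
Get s_k = R·t_k = -3*k/(2*k + 4) with R(k) = B(k−1)f(k)/C(k) = k*(k + 3)/2.
Verify: -3/(k**2 + 5*k + 6) matches t_k.
s_(n+1) = 3*(-n - 1)/(2*(n + 3)) and s_(0) = 0, so S(n) = 3*(-n - 1)/(2*(n + 3)).

S(n) = 3*(-n - 1)/(2*(n + 3))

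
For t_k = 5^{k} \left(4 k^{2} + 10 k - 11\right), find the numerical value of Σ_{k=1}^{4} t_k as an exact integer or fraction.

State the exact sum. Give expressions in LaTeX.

Σ = 65640

Compute t_(k+1)/t_k: get 5*(4*k**2 + 18*k + 3)/(4*k**2 + 10*k - 11).
Take A(k)=5, B(k)=1, C(k)=k**2 + 5*k/2 - 11/4.
f must satisfy (5)·f(k+1) − (1)·f(k) = k**2 + 5*k/2 - 11/4.
deg f ≤ 2 (via 0,0,2).
Coefficient equations give f(k) = (k - 2)*(k + 2)/4.
R(k) = B(k−1)·f(k)/C(k) = (k - 2)*(k + 2)/(4*k**2 + 10*k - 11); s_k = R·t_k = 5**k*(k**2 - 4).
Δs = 5**k*(4*k**2 + 10*k - 11), as required.
Telescoping: Σ = s_(5) − s_(1) = 65625 − (-15) = 65640.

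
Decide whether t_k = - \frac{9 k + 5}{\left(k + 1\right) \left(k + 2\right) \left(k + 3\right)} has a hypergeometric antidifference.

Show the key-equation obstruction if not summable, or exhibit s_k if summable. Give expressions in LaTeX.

Yes. s_k = \frac{k \left(- 7 k - 3\right)}{2 \left(k + 1\right) \left(k + 2\right)}.

Ratio r(k) = (k + 1)*(9*k + 14)/((k + 4)*(9*k + 5)).
Factor: A=k + 1; B=k + 4; C=k + 5/9.
Key eq: (k + 1)·f(k+1) = (k + 3)·f(k) + (k + 5/9).
deg f ≤ 2 (via 1,1,1).
Solving with deg f ≤ 2: f(k) = k*(7*k + 3)/18.
Get s_k = R·t_k = k*(-7*k - 3)/(2*(k + 1)*(k + 2)) with R(k) = B(k−1)f(k)/C(k) = k*(k + 3)*(7*k + 3)/(2*(9*k + 5)).
s_(k+1) − s_k = (-9*k - 5)/(k**3 + 6*k**2 + 11*k + 6) = t_k.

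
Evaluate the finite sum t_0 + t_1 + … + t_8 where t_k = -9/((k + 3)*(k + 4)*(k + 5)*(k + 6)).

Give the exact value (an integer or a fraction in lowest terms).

t_(k+1)/t_k = (k + 3)/(k + 7).
A = k + 3, B = k + 7, C = 1.
Need (k + 3)·f(k+1) − (k + 6)·f(k) = 1.
d = 3 from the (1,1,0) case.
Coefficient equations give f(k) = k*(k**2 + 12*k + 47)/180.
Then R = B(k−1)f/C = k*(k + 6)*(k**2 + 12*k + 47)/180, so s_k = R(k)·t_k = k*(-k**2 - 12*k - 47)/(20*(k + 3)*(k + 4)*(k + 5)).
s_(k+1) − s_k = -9/(k**4 + 18*k**3 + 119*k**2 + 342*k + 360) = t_k.
Sum = s_(9) − s_(0); s_(9) = -177/3640, s_(0) = 0 ⇒ -177/3640.

Σ = -177/3640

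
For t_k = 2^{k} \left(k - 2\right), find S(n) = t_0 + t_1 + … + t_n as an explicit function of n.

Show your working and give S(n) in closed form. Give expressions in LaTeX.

Compute t_(k+1)/t_k: get 2*(k - 1)/(k - 2).
Gosper form: A/B · C(k+1)/C(k) with A=2, B=1, C=k - 2.
f must satisfy (2)·f(k+1) − (1)·f(k) = k - 2.
d = 1 from the (0,0,1) case.
Solving with deg f ≤ 1: f(k) = k - 4.
So s_k = (B(k−1)f/C)·t_k = ((k - 4)/(k - 2))·t_k = 2**k*(k - 4).
Δs = 2**k*(k - 2), as required.
Evaluate: s_(n+1) = 2**(n + 1)*(n - 3); subtract s_(0) = -4 ⇒ S(n) = 2*2**n*n - 6*2**n + 4.

S(n) = 2 \cdot 2^{n} n - 6 \cdot 2^{n} + 4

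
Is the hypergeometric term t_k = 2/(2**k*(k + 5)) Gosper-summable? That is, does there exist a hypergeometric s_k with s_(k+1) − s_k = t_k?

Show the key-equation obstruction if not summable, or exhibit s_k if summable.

Step 1: r(k) = (k + 5)/(2*(k + 6)).
Factor: A=k/2 + 5/2; B=k + 6; C=1.
Solve (k/2 + 5/2)·f(k+1) − (k + 5)·f(k) = 1.
From deg A=1, deg B=1, deg C=0: d=-1.
Bound -1 < 0, so the key equation has no polynomial solution.

No — t_k has no hypergeometric antidifference.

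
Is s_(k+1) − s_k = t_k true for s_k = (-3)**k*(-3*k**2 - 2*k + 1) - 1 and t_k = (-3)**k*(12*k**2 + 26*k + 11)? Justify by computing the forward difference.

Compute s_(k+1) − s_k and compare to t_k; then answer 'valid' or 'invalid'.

Valid: the claim telescopes to t_k.

s_(k+1) = 3*(-3)**k*(2*k + 3*(k + 1)**2 + 1) - 1
s_(k+1) − s_k = (-3)**k*(12*k**2 + 26*k + 11)
(s_(k+1) − s_k) − t_k = 0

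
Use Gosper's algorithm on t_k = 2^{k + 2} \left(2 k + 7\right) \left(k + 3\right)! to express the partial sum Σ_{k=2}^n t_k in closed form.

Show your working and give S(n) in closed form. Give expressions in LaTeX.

S(n) = 8 \cdot 2^{n} \left(n + 4\right)! - 1920

Ratio r(k) = 2*(k + 4)*(2*k + 9)/(2*k + 7).
Normal form (A,B,C) = (2*k + 8, 1, k + 7/2).
Set up (2*k + 8)·f(k+1) − (1)·f(k) − (k + 7/2) = 0.
d = 0 from the (1,0,1) case.
Coefficient equations give f(k) = 1/2.
Certificate R = B(k−1)f/C = 1/(2*k + 7) gives s_k = 2**(k + 2)*factorial(k + 3).
s_(k+1) − s_k = 2**(k + 2)*(2*k + 7)*factorial(k + 3) = t_k.
Evaluate: s_(n+1) = 2**(n + 3)*factorial(n + 4); subtract s_(2) = 1920 ⇒ S(n) = 8*2**n*factorial(n + 4) - 1920.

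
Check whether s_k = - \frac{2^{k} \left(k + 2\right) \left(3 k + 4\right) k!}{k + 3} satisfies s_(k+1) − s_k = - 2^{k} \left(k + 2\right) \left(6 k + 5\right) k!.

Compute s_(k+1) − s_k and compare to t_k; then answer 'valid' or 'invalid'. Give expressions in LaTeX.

Invalid: residual \frac{2^{k} \left(6 k^{3} + 35 k^{2} + 58 k + 26\right) k!}{\left(k + 3\right) \left(k + 4\right)} ≠ 0.

s_(k+1) = -2**(k + 1)*(k + 3)*(3*k + 7)*factorial(k + 1)/(k + 4)
s_(k+1) − s_k = -2**k*(6*k**4 + 53*k**3 + 166*k**2 + 216*k + 94)*factorial(k)/((k + 3)*(k + 4))
(s_(k+1) − s_k) − t_k = 2**k*(6*k**3 + 35*k**2 + 58*k + 26)*factorial(k)/((k + 3)*(k + 4))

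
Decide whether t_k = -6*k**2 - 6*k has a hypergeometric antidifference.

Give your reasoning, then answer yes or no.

Yes. s_k = 2*k*(1 - k**2).

Compute t_(k+1)/t_k: get (k + 2)/k.
Normal form (A,B,C) = (1, 1, k**2 + k).
f must satisfy (1)·f(k+1) − (1)·f(k) = k**2 + k.
From deg A=0, deg B=0, deg C=2: d=3.
Solving with deg f ≤ 3: f(k) = k*(k - 1)*(k + 1)/3.
Certificate R = B(k−1)f/C = (k - 1)/3 gives s_k = 2*k*(1 - k**2).
s_(k+1) − s_k = 6*k*(-k - 1) = t_k.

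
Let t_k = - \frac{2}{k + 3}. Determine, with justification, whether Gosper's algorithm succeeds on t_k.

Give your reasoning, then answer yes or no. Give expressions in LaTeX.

No — the linear system for f has no solution.

Ratio r(k) = (k + 3)/(k + 4).
Factor: A=k + 3; B=k + 4; C=1.
Need (k + 3)·f(k+1) − (k + 3)·f(k) = 1.
d = 0 from the (1,1,0) case.
Write f(k) = c0. Then LHS − RHS = -1, requiring -1 = 0: contradictory. No certificate.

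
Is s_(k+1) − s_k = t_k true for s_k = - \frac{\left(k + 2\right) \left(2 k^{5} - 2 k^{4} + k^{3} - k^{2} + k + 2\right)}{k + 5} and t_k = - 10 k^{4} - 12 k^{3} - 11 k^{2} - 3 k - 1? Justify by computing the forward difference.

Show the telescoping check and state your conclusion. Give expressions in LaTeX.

s_(k+1) = -(k + 3)*(k + 2*(k + 1)**5 - 2*(k + 1)**4 + (k + 1)**3 - (k + 1)**2 + 3)/(k + 6)
s_(k+1) − s_k = (-10*k**6 - 98*k**5 - 251*k**4 - 274*k**3 - 187*k**2 - 56*k - 21)/(k**2 + 11*k + 30)
(s_(k+1) − s_k) − t_k = 3*(8*k**5 + 64*k**4 + 70*k**3 + 59*k**2 + 15*k + 3)/(k**2 + 11*k + 30)

Invalid: residual \frac{3 \left(8 k^{5} + 64 k^{4} + 70 k^{3} + 59 k^{2} + 15 k + 3\right)}{k^{2} + 11 k + 30} ≠ 0.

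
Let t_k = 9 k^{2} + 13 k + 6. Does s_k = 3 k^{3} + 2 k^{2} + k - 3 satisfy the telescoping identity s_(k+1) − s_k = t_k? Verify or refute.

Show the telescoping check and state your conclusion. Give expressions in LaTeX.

valid (s_(k+1) − s_k reduces to t_k)

s_(k+1) = 3*k**3 + 11*k**2 + 14*k + 3
s_(k+1) − s_k = 9*k**2 + 13*k + 6
(s_(k+1) − s_k) − t_k = 0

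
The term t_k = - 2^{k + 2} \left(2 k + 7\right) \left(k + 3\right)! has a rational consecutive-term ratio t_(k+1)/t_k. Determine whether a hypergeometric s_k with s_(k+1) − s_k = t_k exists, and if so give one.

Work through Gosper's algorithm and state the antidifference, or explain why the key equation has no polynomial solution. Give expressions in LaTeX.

t_(k+1)/t_k = 2*(k + 4)*(2*k + 9)/(2*k + 7).
Take A(k)=2*k + 8, B(k)=1, C(k)=k + 7/2.
Set up (2*k + 8)·f(k+1) − (1)·f(k) − (k + 7/2) = 0.
From deg A=1, deg B=0, deg C=1: d=0.
Match coefficients ⇒ f(k) = 1/2.
Then R = B(k−1)f/C = 1/(2*k + 7), so s_k = R(k)·t_k = -2**(k + 2)*factorial(k + 3).
s_(k+1) − s_k = -2**(k + 2)*(2*k + 7)*factorial(k + 3) = t_k.

s_k = - 2^{k + 2} \left(k + 3\right)!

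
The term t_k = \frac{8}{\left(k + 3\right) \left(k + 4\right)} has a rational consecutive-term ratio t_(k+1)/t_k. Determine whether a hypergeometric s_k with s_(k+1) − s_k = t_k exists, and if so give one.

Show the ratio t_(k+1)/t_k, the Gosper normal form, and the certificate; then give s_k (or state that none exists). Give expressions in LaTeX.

Compute t_(k+1)/t_k: get (k + 3)/(k + 5).
Take A(k)=k + 3, B(k)=k + 5, C(k)=1.
Need (k + 3)·f(k+1) − (k + 4)·f(k) = 1.
Bound: deg f ≤ 1.
Coefficient equations give f(k) = k/3.
Then R = B(k−1)f/C = k*(k + 4)/3, so s_k = R(k)·t_k = 8*k/(3*(k + 3)).
s_(k+1) − s_k = 8/(k**2 + 7*k + 12) = t_k.

s_k = \frac{8 k}{3 \left(k + 3\right)}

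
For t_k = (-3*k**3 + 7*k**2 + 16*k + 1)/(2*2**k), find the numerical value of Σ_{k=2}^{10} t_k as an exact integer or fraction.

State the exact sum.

Compute t_(k+1)/t_k: get (3*k**3 + 2*k**2 - 21*k - 21)/(2*(3*k**3 - 7*k**2 - 16*k - 1)).
Normal form (A,B,C) = (1/2, 1, k**3 - 7*k**2/3 - 16*k/3 - 1/3).
f must satisfy (1/2)·f(k+1) − (1)·f(k) = k**3 - 7*k**2/3 - 16*k/3 - 1/3.
From deg A=0, deg B=0, deg C=3: d=3.
A polynomial solution: f(k) = -2*(3*k**3 + 2*k**2 - 3*k + 1)/3.
Certificate R = B(k−1)f/C = -2*(3*k**3 + 2*k**2 - 3*k + 1)/(3*k**3 - 7*k**2 - 16*k - 1) gives s_k = (3*k**3 + 2*k**2 - 3*k + 1)/2**k.
s_(k+1) − s_k = (-3*k**3 + 7*k**2 + 16*k + 1)/(2*2**k) = t_k.
Evaluate s at k=11 and k=2: 4203/2048 and 27/4; difference -9621/2048.

Σ = -9621/2048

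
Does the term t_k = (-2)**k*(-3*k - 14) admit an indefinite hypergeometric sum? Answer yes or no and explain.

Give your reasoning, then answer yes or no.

The ratio is 2*(-3*k - 17)/(3*k + 14).
Take A(k)=-2, B(k)=1, C(k)=k + 14/3.
Need (-2)·f(k+1) − (1)·f(k) = k + 14/3.
deg f ≤ 1 (via 0,0,1).
Match coefficients ⇒ f(k) = -(k + 4)/3.
R(k) = B(k−1)·f(k)/C(k) = -(k + 4)/(3*k + 14); s_k = R·t_k = (-2)**k*(k + 4).
Δs = (-2)**k*(-3*k - 14), as required.

Yes. s_k = (-2)**k*(k + 4).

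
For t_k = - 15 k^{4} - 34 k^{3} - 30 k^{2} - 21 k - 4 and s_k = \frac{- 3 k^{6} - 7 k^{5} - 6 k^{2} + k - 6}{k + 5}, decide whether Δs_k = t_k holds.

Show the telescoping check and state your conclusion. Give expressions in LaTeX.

s_(k+1) = (k - 3*(k + 1)**6 - 7*(k + 1)**5 - 6*(k + 1)**2 - 5)/(k + 6)
s_(k+1) − s_k = (-15*k**6 - 163*k**5 - 530*k**4 - 765*k**3 - 634*k**2 - 341*k - 69)/(k**2 + 11*k + 30)
(s_(k+1) − s_k) − t_k = 3*(12*k**5 + 108*k**4 + 202*k**3 + 167*k**2 + 111*k + 17)/(k**2 + 11*k + 30)

Invalid: residual \frac{3 \left(12 k^{5} + 108 k^{4} + 202 k^{3} + 167 k^{2} + 111 k + 17\right)}{k^{2} + 11 k + 30} ≠ 0.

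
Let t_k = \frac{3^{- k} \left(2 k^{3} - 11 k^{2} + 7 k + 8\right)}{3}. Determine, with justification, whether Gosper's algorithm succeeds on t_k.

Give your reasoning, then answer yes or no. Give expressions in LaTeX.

Yes. s_k = 3^{- k} \left(- k^{3} + 4 k^{2} - k - 3\right).

The ratio is (2*k**3 - 5*k**2 - 9*k + 6)/(3*(2*k**3 - 11*k**2 + 7*k + 8)).
Factor: A=1/3; B=1; C=k**3 - 11*k**2/2 + 7*k/2 + 4.
Key eq: (1/3)·f(k+1) = (1)·f(k) + (k**3 - 11*k**2/2 + 7*k/2 + 4).
d = 3 from the (0,0,3) case.
Coefficient equations give f(k) = -3*(k**3 - 4*k**2 + k + 3)/2.
So s_k = (B(k−1)f/C)·t_k = (-3*(k**3 - 4*k**2 + k + 3)/(2*k**3 - 11*k**2 + 7*k + 8))·t_k = (-k**3 + 4*k**2 - k - 3)/3**k.
s_(k+1) − s_k = (2*k**3 - 11*k**2 + 7*k + 8)/(3*3**k) = t_k.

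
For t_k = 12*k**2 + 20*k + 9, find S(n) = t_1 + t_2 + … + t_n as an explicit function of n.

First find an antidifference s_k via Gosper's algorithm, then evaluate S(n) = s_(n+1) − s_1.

S(n) = n*(4*n**2 + 16*n + 21)

The ratio is (12*k**2 + 44*k + 41)/(12*k**2 + 20*k + 9).
Gosper form: A/B · C(k+1)/C(k) with A=1, B=1, C=k**2 + 5*k/3 + 3/4.
Need (1)·f(k+1) − (1)·f(k) = k**2 + 5*k/3 + 3/4.
From deg A=0, deg B=0, deg C=2: d=3.
Coefficient equations give f(k) = k*(2*k + 1)**2/12.
Get s_k = R·t_k = k*(4*k**2 + 4*k + 1) with R(k) = B(k−1)f(k)/C(k) = k*(2*k + 1)**2/(12*k**2 + 20*k + 9).
Δs = 12*k**2 + 20*k + 9, as required.
Σ_(k=1)^n t_k = s_(n+1) − s_(1) = (4*n**3 + 16*n**2 + 21*n + 9) − (9), i.e. n*(4*n**2 + 16*n + 21).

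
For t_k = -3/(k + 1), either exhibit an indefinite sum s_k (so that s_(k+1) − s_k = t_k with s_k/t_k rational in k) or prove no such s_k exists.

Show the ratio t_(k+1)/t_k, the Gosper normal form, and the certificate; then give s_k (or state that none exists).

none — t_k is not Gosper-summable

Compute t_(k+1)/t_k: get (k + 1)/(k + 2).
Take A(k)=k + 1, B(k)=k + 2, C(k)=1.
Solve (k + 1)·f(k+1) − (k + 1)·f(k) = 1.
deg f ≤ 0 (via 1,1,0).
Generic f = c0 gives residual -1; -1 = 0 cannot hold, so t_k is not Gosper-summable.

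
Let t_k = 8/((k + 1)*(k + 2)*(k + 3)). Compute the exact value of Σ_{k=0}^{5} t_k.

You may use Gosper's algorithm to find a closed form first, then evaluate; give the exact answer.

Σ = 27/14

Compute t_(k+1)/t_k: get (k + 1)/(k + 4).
Take A(k)=k + 1, B(k)=k + 4, C(k)=1.
Need (k + 1)·f(k+1) − (k + 3)·f(k) = 1.
From deg A=1, deg B=1, deg C=0: d=2.
Match coefficients ⇒ f(k) = k*(k + 3)/4.
R(k) = B(k−1)·f(k)/C(k) = k*(k + 3)**2/4; s_k = R·t_k = 2*k*(k + 3)/((k + 1)*(k + 2)).
Verify: 8/(k**3 + 6*k**2 + 11*k + 6) matches t_k.
Telescoping: Σ = s_(6) − s_(0) = 27/14 − (0) = 27/14.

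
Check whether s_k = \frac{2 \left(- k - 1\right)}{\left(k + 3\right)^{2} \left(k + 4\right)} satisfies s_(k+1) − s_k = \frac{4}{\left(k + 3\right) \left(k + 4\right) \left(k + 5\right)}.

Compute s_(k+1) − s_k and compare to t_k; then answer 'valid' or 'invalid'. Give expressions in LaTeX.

Invalid: residual \frac{4 \left(- 3 k - 11\right)}{k^{5} + 19 k^{4} + 143 k^{3} + 533 k^{2} + 984 k + 720} ≠ 0.

s_(k+1) = 2*(-k - 2)/((k + 4)**2*(k + 5))
s_(k+1) − s_k = 4*(k**2 + 4*k + 1)/(k**5 + 19*k**4 + 143*k**3 + 533*k**2 + 984*k + 720)
(s_(k+1) − s_k) − t_k = 4*(-3*k - 11)/(k**5 + 19*k**4 + 143*k**3 + 533*k**2 + 984*k + 720)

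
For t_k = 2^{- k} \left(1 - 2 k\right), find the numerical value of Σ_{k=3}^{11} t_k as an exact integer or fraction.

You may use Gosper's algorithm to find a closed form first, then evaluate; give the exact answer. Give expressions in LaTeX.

Σ = -3559/2048

t_(k+1)/t_k = (2*k + 1)/(2*(2*k - 1)).
So A=1/2 and B=1, with C=k - 1/2.
f must satisfy (1/2)·f(k+1) − (1)·f(k) = k - 1/2.
Degrees (0,0,1) ⇒ d ≤ 1.
Solving with deg f ≤ 1: f(k) = -2*k - 1.
Get s_k = R·t_k = 2*(2*k + 1)/2**k with R(k) = B(k−1)f(k)/C(k) = -2*(2*k + 1)/(2*k - 1).
Verify: (1 - 2*k)/2**k matches t_k.
Sum = s_(12) − s_(3); s_(12) = 25/2048, s_(3) = 7/4 ⇒ -3559/2048.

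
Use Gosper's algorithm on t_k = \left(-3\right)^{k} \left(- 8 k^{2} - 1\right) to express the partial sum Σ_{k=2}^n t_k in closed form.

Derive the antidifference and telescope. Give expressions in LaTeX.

Step 1: r(k) = 3*(-8*(k + 1)**2 - 1)/(8*k**2 + 1).
Gosper form: A/B · C(k+1)/C(k) with A=-3, B=1, C=k**2 + 1/8.
f must satisfy (-3)·f(k+1) − (1)·f(k) = k**2 + 1/8.
From deg A=0, deg B=0, deg C=2: d=2.
A polynomial solution: f(k) = -(k - 1)*(2*k - 1)/8.
Get s_k = R·t_k = (-3)**k*(2*k**2 - 3*k + 1) with R(k) = B(k−1)f(k)/C(k) = -(k - 1)*(2*k - 1)/(8*k**2 + 1).
Check: Δs_k = (-3)**k*(-8*k**2 - 1). ✓
Σ_(k=2)^n t_k = s_(n+1) − s_(2) = (3*(-3)**n*n*(-2*n - 1)) − (27), i.e. -6*(-3)**n*n**2 - 3*(-3)**n*n - 27.

S(n) = - 6 \left(-3\right)^{n} n^{2} - 3 \left(-3\right)^{n} n - 27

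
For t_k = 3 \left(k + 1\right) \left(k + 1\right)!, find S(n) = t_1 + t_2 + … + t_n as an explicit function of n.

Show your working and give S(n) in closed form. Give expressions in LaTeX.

The ratio is (k + 2)**2/(k + 1).
Normal form (A,B,C) = (k + 2, 1, k + 1).
f must satisfy (k + 2)·f(k+1) − (1)·f(k) = k + 1.
d = 0 from the (1,0,1) case.
A polynomial solution: f(k) = 1.
Get s_k = R·t_k = 3*factorial(k + 1) with R(k) = B(k−1)f(k)/C(k) = 1/(k + 1).
Verify: 3*(k + 1)*factorial(k + 1) matches t_k.
Evaluate: s_(n+1) = 3*factorial(n + 2); subtract s_(1) = 6 ⇒ S(n) = 3*factorial(n + 2) - 6.

S(n) = 3 \left(n + 2\right)! - 6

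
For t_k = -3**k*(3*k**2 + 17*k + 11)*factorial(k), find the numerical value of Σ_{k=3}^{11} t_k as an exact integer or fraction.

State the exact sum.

The ratio is 3*(3*k**3 + 26*k**2 + 54*k + 31)/(3*k**2 + 17*k + 11).
Gosper form: A/B · C(k+1)/C(k) with A=3*k + 3, B=1, C=k**2 + 17*k/3 + 11/3.
Solve (3*k + 3)·f(k+1) − (1)·f(k) = k**2 + 17*k/3 + 11/3.
From deg A=1, deg B=0, deg C=2: d=1.
Coefficient equations give f(k) = (k + 4)/3.
Get s_k = R·t_k = -3**k*(k + 4)*factorial(k) with R(k) = B(k−1)f(k)/C(k) = (k + 4)/(3*k**2 + 17*k + 11).
s_(k+1) − s_k = -3**k*(3*k**2 + 17*k + 11)*factorial(k) = t_k.
Telescoping: Σ = s_(12) − s_(3) = -4072977428889600 − (-1134) = -4072977428888466.

Σ = -4072977428888466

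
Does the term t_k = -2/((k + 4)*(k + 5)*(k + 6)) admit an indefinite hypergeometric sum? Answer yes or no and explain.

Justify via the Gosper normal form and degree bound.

r(k) = (k + 4)/(k + 7) after simplifying.
Gosper form: A/B · C(k+1)/C(k) with A=k + 4, B=k + 7, C=1.
Key eq: (k + 4)·f(k+1) = (k + 6)·f(k) + (1).
d = 2 from the (1,1,0) case.
Solve for f: f(k) = k*(k + 9)/40 (degree 2 ≤ 2).
Then R = B(k−1)f/C = k*(k + 6)*(k + 9)/40, so s_k = R(k)·t_k = k*(-k - 9)/(20*(k + 4)*(k + 5)).
s_(k+1) − s_k = -2/(k**3 + 15*k**2 + 74*k + 120) = t_k.

Yes. s_k = k*(-k - 9)/(20*(k + 4)*(k + 5)).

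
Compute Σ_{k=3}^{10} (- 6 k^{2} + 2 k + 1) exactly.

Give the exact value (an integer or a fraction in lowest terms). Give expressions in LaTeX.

Σ = -2168

r(k) = (6*k**2 + 10*k + 3)/(6*k**2 - 2*k - 1) after simplifying.
Take A(k)=1, B(k)=1, C(k)=k**2 - k/3 - 1/6.
Set up (1)·f(k+1) − (1)·f(k) − (k**2 - k/3 - 1/6) = 0.
From deg A=0, deg B=0, deg C=2: d=3.
Solve for f: f(k) = k*(2*k**2 - 4*k + 1)/6 (degree 3 ≤ 3).
R(k) = B(k−1)·f(k)/C(k) = k*(2*k**2 - 4*k + 1)/(6*k**2 - 2*k - 1); s_k = R·t_k = k*(-2*k**2 + 4*k - 1).
Δs = -6*k**2 + 2*k + 1, as required.
Telescoping: Σ = s_(11) − s_(3) = -2189 − (-21) = -2168.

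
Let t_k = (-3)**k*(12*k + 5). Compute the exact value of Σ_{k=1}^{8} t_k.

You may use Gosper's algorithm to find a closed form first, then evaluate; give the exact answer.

Σ = 511752

Ratio r(k) = 3*(-12*k - 17)/(12*k + 5).
Take A(k)=-3, B(k)=1, C(k)=k + 5/12.
Set up (-3)·f(k+1) − (1)·f(k) − (k + 5/12) = 0.
Degrees (0,0,1) ⇒ d ≤ 1.
Match coefficients ⇒ f(k) = -(3*k - 1)/12.
Certificate R = B(k−1)f/C = -(3*k - 1)/(12*k + 5) gives s_k = (-3)**k*(1 - 3*k).
Δs = (-3)**k*(12*k + 5), as required.
Evaluate s at k=9 and k=1: 511758 and 6; difference 511752.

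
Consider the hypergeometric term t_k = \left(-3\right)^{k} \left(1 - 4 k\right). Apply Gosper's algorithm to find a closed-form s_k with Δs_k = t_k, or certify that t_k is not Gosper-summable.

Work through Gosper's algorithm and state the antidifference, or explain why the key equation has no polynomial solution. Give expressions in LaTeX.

Ratio r(k) = 3*(-4*k - 3)/(4*k - 1).
Gosper form: A/B · C(k+1)/C(k) with A=-3, B=1, C=k - 1/4.
Need (-3)·f(k+1) − (1)·f(k) = k - 1/4.
Degrees (0,0,1) ⇒ d ≤ 1.
Coefficient equations give f(k) = -(k - 1)/4.
Certificate R = B(k−1)f/C = -(k - 1)/(4*k - 1) gives s_k = (-3)**k*(k - 1).
Δs = (-3)**k*(1 - 4*k), as required.

s_k = \left(-3\right)^{k} \left(k - 1\right)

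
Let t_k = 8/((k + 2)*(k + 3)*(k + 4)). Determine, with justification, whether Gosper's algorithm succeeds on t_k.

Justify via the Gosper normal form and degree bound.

Yes. s_k = 2*k*(k + 5)/(3*(k + 2)*(k + 3)).

t_(k+1)/t_k = (k + 2)/(k + 5).
A = k + 2, B = k + 5, C = 1.
Solve (k + 2)·f(k+1) − (k + 4)·f(k) = 1.
Bound: deg f ≤ 2.
Solve for f: f(k) = k*(k + 5)/12 (degree 2 ≤ 2).
Get s_k = R·t_k = 2*k*(k + 5)/(3*(k + 2)*(k + 3)) with R(k) = B(k−1)f(k)/C(k) = k*(k + 4)*(k + 5)/12.
s_(k+1) − s_k = 8/(k**3 + 9*k**2 + 26*k + 24) = t_k.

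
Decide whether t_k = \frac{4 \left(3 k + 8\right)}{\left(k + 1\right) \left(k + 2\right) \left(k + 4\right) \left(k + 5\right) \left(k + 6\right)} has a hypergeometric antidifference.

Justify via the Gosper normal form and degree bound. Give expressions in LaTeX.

Yes. s_k = \frac{k \left(k^{2} + 10 k + 29\right)}{5 \left(k^{3} + 10 k^{2} + 29 k + 20\right)}.

Step 1: r(k) = (k + 1)*(k + 4)*(3*k + 11)/((k + 3)*(k + 7)*(3*k + 8)).
Factor: A=k + 1; B=k + 7; C=k**2 + 17*k/3 + 8.
Set up (k + 1)·f(k+1) − (k + 6)·f(k) − (k**2 + 17*k/3 + 8) = 0.
Degrees (1,1,2) ⇒ d ≤ 5.
Solving with deg f ≤ 5: f(k) = k*(k + 2)*(k + 3)*(k**2 + 10*k + 29)/60.
R(k) = B(k−1)·f(k)/C(k) = k*(k + 2)*(k + 6)*(k**2 + 10*k + 29)/(20*(3*k + 8)); s_k = R·t_k = k*(k**2 + 10*k + 29)/(5*(k**3 + 10*k**2 + 29*k + 20)).
Verify: 4*(3*k + 8)/(k**5 + 18*k**4 + 121*k**3 + 372*k**2 + 508*k + 240) matches t_k.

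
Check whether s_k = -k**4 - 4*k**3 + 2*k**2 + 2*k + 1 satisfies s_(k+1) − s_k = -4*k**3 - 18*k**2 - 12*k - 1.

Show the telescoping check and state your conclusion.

valid; difference matches t_k

s_(k+1) = k*(-k**3 - 8*k**2 - 16*k - 10)
s_(k+1) − s_k = -4*k**3 - 18*k**2 - 12*k - 1
(s_(k+1) − s_k) − t_k = 0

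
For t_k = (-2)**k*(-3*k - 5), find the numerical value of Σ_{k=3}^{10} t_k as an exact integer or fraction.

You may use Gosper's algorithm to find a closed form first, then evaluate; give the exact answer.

Σ = -24544

t_(k+1)/t_k = 2*(-3*k - 8)/(3*k + 5).
A = -2, B = 1, C = k + 5/3.
f must satisfy (-2)·f(k+1) − (1)·f(k) = k + 5/3.
deg f ≤ 1 (via 0,0,1).
Solving with deg f ≤ 1: f(k) = -(k + 1)/3.
Get s_k = R·t_k = (-2)**k*(k + 1) with R(k) = B(k−1)f(k)/C(k) = -(k + 1)/(3*k + 5).
Check: Δs_k = (-2)**k*(-3*k - 5). ✓
Telescoping: Σ = s_(11) − s_(3) = -24576 − (-32) = -24544.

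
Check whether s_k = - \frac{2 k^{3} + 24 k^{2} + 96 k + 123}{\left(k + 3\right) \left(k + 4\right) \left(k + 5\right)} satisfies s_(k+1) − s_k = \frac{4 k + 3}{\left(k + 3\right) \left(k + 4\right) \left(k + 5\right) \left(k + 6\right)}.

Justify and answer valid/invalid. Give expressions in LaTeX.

s_(k+1) = (-96*k - 2*(k + 1)**3 - 24*(k + 1)**2 - 219)/((k + 4)*(k + 5)*(k + 6))
s_(k+1) − s_k = (4*k + 3)/(k**4 + 18*k**3 + 119*k**2 + 342*k + 360)
(s_(k+1) − s_k) − t_k = 0

valid (s_(k+1) − s_k reduces to t_k)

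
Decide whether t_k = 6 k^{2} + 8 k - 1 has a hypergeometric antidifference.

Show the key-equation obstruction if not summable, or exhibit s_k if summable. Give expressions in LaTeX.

Ratio r(k) = (6*k**2 + 20*k + 13)/(6*k**2 + 8*k - 1).
Take A(k)=1, B(k)=1, C(k)=k**2 + 4*k/3 - 1/6.
Solve (1)·f(k+1) − (1)·f(k) = k**2 + 4*k/3 - 1/6.
Degrees (0,0,2) ⇒ d ≤ 3.
Coefficient equations give f(k) = k*(2*k**2 + k - 4)/6.
So s_k = (B(k−1)f/C)·t_k = (k*(2*k**2 + k - 4)/(6*k**2 + 8*k - 1))·t_k = k*(2*k**2 + k - 4).
Verify: 6*k**2 + 8*k - 1 matches t_k.

Yes. s_k = k \left(2 k^{2} + k - 4\right).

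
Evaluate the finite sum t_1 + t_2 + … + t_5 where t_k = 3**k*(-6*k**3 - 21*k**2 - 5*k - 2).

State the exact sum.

Σ = -387822

The ratio is 3*(6*k**3 + 39*k**2 + 65*k + 34)/(6*k**3 + 21*k**2 + 5*k + 2).
Factor: A=3; B=1; C=k**3 + 7*k**2/2 + 5*k/6 + 1/3.
Key eq: (3)·f(k+1) = (1)·f(k) + (k**3 + 7*k**2/2 + 5*k/6 + 1/3).
Degrees (0,0,3) ⇒ d ≤ 3.
Solving with deg f ≤ 3: f(k) = (k + 1)*(3*k**2 - 6*k + 4)/6.
Then R = B(k−1)f/C = (k + 1)*(3*k**2 - 6*k + 4)/(6*k**3 + 21*k**2 + 5*k + 2), so s_k = R(k)·t_k = 3**k*(-3*k**3 + 3*k**2 + 2*k - 4).
s_(k+1) − s_k = 3**k*(-6*k**3 - 21*k**2 - 5*k - 2) = t_k.
Evaluate s at k=6 and k=1: -387828 and -6; difference -387822.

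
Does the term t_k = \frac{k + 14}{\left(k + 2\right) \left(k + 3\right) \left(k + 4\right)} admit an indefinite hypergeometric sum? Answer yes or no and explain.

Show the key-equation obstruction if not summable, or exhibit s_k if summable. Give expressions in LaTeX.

Yes. s_k = \frac{k \left(4 k + 17\right)}{3 \left(k + 2\right) \left(k + 3\right)}.

t_(k+1)/t_k = (k + 2)*(k + 15)/((k + 5)*(k + 14)).
A = k + 2, B = k + 5, C = k + 14.
Need (k + 2)·f(k+1) − (k + 4)·f(k) = k + 14.
Degrees (1,1,1) ⇒ d ≤ 2.
Solving with deg f ≤ 2: f(k) = k*(4*k + 17)/3.
So s_k = (B(k−1)f/C)·t_k = (k*(k + 4)*(4*k + 17)/(3*(k + 14)))·t_k = k*(4*k + 17)/(3*(k + 2)*(k + 3)).
s_(k+1) − s_k = (k + 14)/(k**3 + 9*k**2 + 26*k + 24) = t_k.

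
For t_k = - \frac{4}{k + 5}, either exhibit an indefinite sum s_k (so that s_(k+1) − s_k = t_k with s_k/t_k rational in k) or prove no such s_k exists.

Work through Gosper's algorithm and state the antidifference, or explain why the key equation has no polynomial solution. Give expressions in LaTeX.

none (Gosper's algorithm certifies no s_k)

Ratio r(k) = (k + 5)/(k + 6).
Factor: A=k + 5; B=k + 6; C=1.
Solve (k + 5)·f(k+1) − (k + 5)·f(k) = 1.
d = 0 from the (1,1,0) case.
f = c0 ⇒ A·f(k+1) − B(k−1)·f(k) − C = -1. The system {-1 = 0} is inconsistent; no antidifference.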